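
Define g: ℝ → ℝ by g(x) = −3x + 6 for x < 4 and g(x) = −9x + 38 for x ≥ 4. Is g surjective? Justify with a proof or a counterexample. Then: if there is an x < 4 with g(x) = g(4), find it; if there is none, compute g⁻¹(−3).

Both pieces are strictly decreasing (slopes −3 and −9), so each is injective on its own interval.
The left piece maps (−∞, 4) onto (−6, ∞); the right piece maps [4, ∞) onto (−∞, 2].
The union (−6, ∞) ∪ (−∞, 2] covers ℝ, so g is surjective.
For the follow-up: the images overlap, so an x < 4 with g(x) = g(4) exists. g(4) = 2; solving −3x + 6 = 2 for x < 4 gives x = (2 − 6)/(−3) = 4/3.

4/3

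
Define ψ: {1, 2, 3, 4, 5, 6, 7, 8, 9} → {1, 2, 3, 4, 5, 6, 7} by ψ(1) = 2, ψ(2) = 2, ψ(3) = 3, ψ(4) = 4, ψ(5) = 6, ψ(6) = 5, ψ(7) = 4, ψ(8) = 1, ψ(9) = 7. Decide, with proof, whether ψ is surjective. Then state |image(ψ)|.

Every element of the codomain has a preimage: 1 = ψ(8), 2 = ψ(1), 3 = ψ(3), 4 = ψ(4), 5 = ψ(6), 6 = ψ(5), 7 = ψ(9).
Hence ψ is surjective.
The image of ψ is {1, 2, 3, 4, 5, 6, 7}, which has 7 elements.

7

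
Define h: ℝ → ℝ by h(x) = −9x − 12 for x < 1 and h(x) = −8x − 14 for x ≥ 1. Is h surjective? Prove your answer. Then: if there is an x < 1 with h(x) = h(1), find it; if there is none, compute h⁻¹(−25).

11/8

Both pieces are strictly decreasing (slopes −9 and −8), so each is injective on its own interval.
The left piece maps (−∞, 1) onto (−21, ∞); the right piece maps [1, ∞) onto (−∞, −22].
The union (−21, ∞) ∪ (−∞, −22] omits the interval between −21 and −22; in particular −21 has no preimage. So h is not surjective.
Because the two images are disjoint, no x < 1 has h(x) = h(1), so we compute h⁻¹(−25): −25 lies in (−∞, −22], so solve −8x − 14 = −25: x = (−25 + 14)/(−8) = 11/8.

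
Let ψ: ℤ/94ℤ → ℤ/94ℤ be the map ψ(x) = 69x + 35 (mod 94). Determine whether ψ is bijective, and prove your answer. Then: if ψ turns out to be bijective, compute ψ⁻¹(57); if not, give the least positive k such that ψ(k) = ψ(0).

By definition, ψ is injective when ψ(u) = ψ(v) forces u = v.
Suppose ψ(u) = ψ(v) in ℤ/94ℤ. Then 69u + 35 ≡ 69v + 35 (mod 94), thus 69(u − v) ≡ 0 (mod 94).
Since gcd(69, 94) = 1, 69 is invertible modulo 94, hence u − v ≡ 0 (mod 94), i.e. u = v.
We now compute 69⁻¹ mod 94 explicitly. Euclid's algorithm: 94 = 1·69 + 25, 69 = 2·25 + 19, 25 = 1·19 + 6, 19 = 3·6 + 1; back-substituting gives 1 = 15·69 − 11·94, so 69⁻¹ ≡ 15 (mod 94).
For any y ∈ ℤ/94ℤ, x = 15(y − 35) mod 94 satisfies ψ(x) = 69·15(y − 35) + 35 ≡ y (since 69·15 ≡ 1 mod 94). So every y has a preimage.
So ψ is bijective.
Since ψ is bijective, we find ψ⁻¹(57): we need 69x ≡ 57 − 35 ≡ 22 (mod 94). Using 69⁻¹ = 15: x ≡ 15·22 = 330 = 3·94 + 48, so x = 48.
Check: ψ(48) = 69·48 + 35 = 3347 = 35·94 + 57 ≡ 57 (mod 94).

48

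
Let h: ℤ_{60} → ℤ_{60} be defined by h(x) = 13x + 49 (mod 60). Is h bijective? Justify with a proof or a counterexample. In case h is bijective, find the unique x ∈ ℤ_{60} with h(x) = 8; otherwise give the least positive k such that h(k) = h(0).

Recall: h is injective when h(x_1) = h(x_2) forces x_1 = x_2.
If h(x_1) = h(x_2), then 13x_1 ≡ 13x_2 (mod 60). Because gcd(13, 60) = 1, we may cancel 13 to get x_1 ≡ x_2 (mod 60).
We now compute 13⁻¹ mod 60 explicitly. Euclid's algorithm: 60 = 4·13 + 8, 13 = 1·8 + 5, 8 = 1·5 + 3, 5 = 1·3 + 2, 3 = 1·2 + 1; back-substituting gives 1 = 37·13 − 8·60, so 13⁻¹ ≡ 37 (mod 60).
Then y ↦ 37(y − 49) is a two-sided inverse to h, so every y ∈ ℤ_{60} has a preimage.
Hence h is bijective.
Since h is bijective, we find h⁻¹(8): we need 13x ≡ 8 − 49 ≡ 19 (mod 60). Using 13⁻¹ = 37: x ≡ 37·19 = 703 = 11·60 + 43, so x = 43.
Check: h(43) = 13·43 + 49 = 608 = 10·60 + 8 ≡ 8 (mod 60).

43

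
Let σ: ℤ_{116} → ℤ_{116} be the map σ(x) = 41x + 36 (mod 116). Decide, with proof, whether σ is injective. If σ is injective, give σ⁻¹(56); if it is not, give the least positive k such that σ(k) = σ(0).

108

If σ(u) = σ(v), then 41u ≡ 41v (mod 116). Because gcd(41, 116) = 1, we may cancel 41 to get u ≡ v (mod 116).
So σ is injective.
We now compute 41⁻¹ mod 116 explicitly. Euclid's algorithm: 116 = 2·41 + 34, 41 = 1·34 + 7, 34 = 4·7 + 6, 7 = 1·6 + 1; back-substituting gives 1 = 17·41 − 6·116, so 41⁻¹ ≡ 17 (mod 116).
Since σ is injective, we compute σ⁻¹(56): solve 41x + 36 ≡ 56 (mod 116), i.e. 41x ≡ 20 (mod 116).
Multiplying by 41⁻¹ = 17 gives x ≡ 17·20 = 340 = 2·116 + 108 ≡ 108 (mod 116).
Check: σ(108) = 41·108 + 36 = 4464 = 38·116 + 56 ≡ 56 (mod 116).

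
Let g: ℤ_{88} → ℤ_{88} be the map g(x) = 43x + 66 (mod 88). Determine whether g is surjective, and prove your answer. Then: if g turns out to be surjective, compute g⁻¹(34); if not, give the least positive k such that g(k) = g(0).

32

Recall that surjectivity means every element of the codomain has a preimage under g.
Since gcd(43, 88) = 1, 43 is invertible modulo 88. Euclid's algorithm: 88 = 2·43 + 2, 43 = 21·2 + 1; back-substituting gives 1 = 43·43 − 21·88, so 43⁻¹ ≡ 43 (mod 88).
Then y ↦ 43(y − 66) is a two-sided inverse to g, so every y ∈ ℤ_{88} has a preimage.
Hence g is surjective.
Since g is surjective, we find g⁻¹(34): we need 43x ≡ 34 − 66 ≡ 56 (mod 88). Using 43⁻¹ = 43: x ≡ 43·56 = 2408 = 27·88 + 32, so x = 32.
Check: g(32) = 43·32 + 66 = 1442 = 16·88 + 34 ≡ 34 (mod 88).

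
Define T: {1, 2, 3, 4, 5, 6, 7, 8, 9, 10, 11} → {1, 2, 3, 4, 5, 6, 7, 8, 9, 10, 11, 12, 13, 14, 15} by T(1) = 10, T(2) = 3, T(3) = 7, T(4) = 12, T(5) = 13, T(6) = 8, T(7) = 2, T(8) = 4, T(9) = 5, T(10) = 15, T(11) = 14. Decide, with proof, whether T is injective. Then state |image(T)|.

The values T(1), …, T(11) are 10, 3, 7, 12, 13, 8, 2, 4, 5, 15, 14 — all distinct.
So T(a) = T(b) only when a = b, and T is injective.
The image of T is {2, 3, 4, 5, 7, 8, 10, 12, 13, 14, 15}, which has 11 elements.

11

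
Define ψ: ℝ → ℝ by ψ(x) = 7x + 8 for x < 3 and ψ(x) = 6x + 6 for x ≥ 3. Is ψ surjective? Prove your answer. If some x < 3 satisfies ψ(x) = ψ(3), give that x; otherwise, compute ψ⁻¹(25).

16/7

Both pieces are strictly increasing (slopes 7 and 6), so each is injective on its own interval.
The left piece maps (−∞, 3) onto (−∞, 29); the right piece maps [3, ∞) onto [24, ∞).
The union (−∞, 29) ∪ [24, ∞) covers ℝ, so ψ is surjective.
For the follow-up: the images overlap, so an x < 3 with ψ(x) = ψ(3) exists. ψ(3) = 24; solving 7x + 8 = 24 for x < 3 gives x = (24 − 8)/7 = 16/7.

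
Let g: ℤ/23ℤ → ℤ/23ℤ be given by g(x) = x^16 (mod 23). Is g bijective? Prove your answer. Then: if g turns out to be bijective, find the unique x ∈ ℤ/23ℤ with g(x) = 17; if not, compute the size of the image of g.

g(11): Repeated squaring mod 23: 11^1 ≡ 11, 11^2 ≡ 11² = 121 ≡ 6, 11^4 ≡ 6² = 36 ≡ 13, 11^8 ≡ 13² = 169 ≡ 8, 11^16 ≡ 8² = 64 ≡ 18. So 11^16 ≡ 18 (mod 23).
g(12): Repeated squaring mod 23: 12^1 ≡ 12, 12^2 ≡ 12² = 144 ≡ 6, 12^4 ≡ 6² = 36 ≡ 13, 12^8 ≡ 13² = 169 ≡ 8, 12^16 ≡ 8² = 64 ≡ 18. So 12^16 ≡ 18 (mod 23).
So g(11) = g(12) = 18 while 11 ≠ 12, hence g is not injective, hence not bijective.
Since g is not bijective, we determine |image(g)|. Computing x^16 mod 23 for each x (by repeated squaring, reducing mod 23 at every step), the values g(0), g(1), …, g(22) are: 0, 1, 9, 13, 12, 3, 2, 6, 16, 8, 4, 18, 18, 4, 8, 16, 6, 2, 3, 12, 13, 9, 1.
The distinct values are {0, 1, 2, 3, 4, 6, 8, 9, 12, 13, 16, 18}; there are 12 of them.

12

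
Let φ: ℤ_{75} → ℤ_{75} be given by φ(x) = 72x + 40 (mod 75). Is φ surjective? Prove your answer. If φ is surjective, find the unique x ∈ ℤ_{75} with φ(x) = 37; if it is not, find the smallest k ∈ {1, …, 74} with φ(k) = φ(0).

Recall that φ is surjective if every y in the codomain equals φ(x) for some x in the domain.
Since gcd(72, 75) = 3, we have 72x ≡ 0 (mod 3) for all x, so φ(x) ≡ 1 (mod 3).
But 0 ≢ 1 (mod 3), so 0 ∈ ℤ_{75} has no preimage. So φ is not surjective.
Since φ is not surjective, we find the least positive k with φ(k) = φ(0): this means 72k ≡ 0 (mod 75), i.e. 75 ∣ 72k. Since gcd(72, 75) = 3, dividing through by 3 this holds exactly when 25 ∣ 24k, and as gcd(24, 25) = 1, exactly when 25 ∣ k.
The smallest positive such k is 25.

25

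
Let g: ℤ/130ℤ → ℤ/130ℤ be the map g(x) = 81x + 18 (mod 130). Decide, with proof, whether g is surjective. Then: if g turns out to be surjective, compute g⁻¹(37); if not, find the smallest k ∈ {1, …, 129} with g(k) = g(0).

119

Since gcd(81, 130) = 1, 81 is invertible modulo 130. Euclid's algorithm: 130 = 1·81 + 49, 81 = 1·49 + 32, 49 = 1·32 + 17, 32 = 1·17 + 15, 17 = 1·15 + 2, 15 = 7·2 + 1; back-substituting gives 1 = 61·81 − 38·130, so 81⁻¹ ≡ 61 (mod 130).
For any y ∈ ℤ/130ℤ, x = 61(y − 18) mod 130 satisfies g(x) = 81·61(y − 18) + 18 ≡ y (since 81·61 ≡ 1 mod 130). So every y has a preimage.
Hence g is surjective.
Since g is surjective, we compute g⁻¹(37): solve 81x + 18 ≡ 37 (mod 130), i.e. 81x ≡ 19 (mod 130).
Multiplying by 81⁻¹ = 61 gives x ≡ 61·19 = 1159 = 8·130 + 119 ≡ 119 (mod 130).
Check: g(119) = 81·119 + 18 = 9657 = 74·130 + 37 ≡ 37 (mod 130).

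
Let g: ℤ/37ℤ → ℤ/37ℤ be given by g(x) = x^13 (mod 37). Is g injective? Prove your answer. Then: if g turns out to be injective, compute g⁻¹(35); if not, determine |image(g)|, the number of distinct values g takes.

Since 37 is prime, the nonzero elements of ℤ/37ℤ form a cyclic group of order 36.
As gcd(13, 36) = 1, raising to the 13th power is a bijection on this group: if s^13 ≡ t^13 then (st^{−1})^13 = 1, and the only element of order dividing gcd(13, 36) = 1 is 1, so s = t.
With g(0) = 0 this makes g injective on all of ℤ/37ℤ, hence bijective (finite equal-size domain and codomain). In particular g is injective.
Since g is injective, we find the preimage of 35. The inverse of x ↦ x^13 on (ℤ/37ℤ)^× is x ↦ x^25, because 13·25 = 325 = 9·36 + 1 ≡ 1 (mod 36) and x^{36} = 1 for x ≠ 0 (Fermat). So g⁻¹(35) = 35^25 mod 37.
Repeated squaring mod 37: 35^1 ≡ 35, 35^2 ≡ 35² = 1225 ≡ 4, 35^4 ≡ 4² = 16, 35^8 ≡ 16² = 256 ≡ 34, 35^16 ≡ 34² = 1156 ≡ 9. Since 25 = 16 + 8 + 1, 35^25 ≡ 9·34·35: 9·34 = 306 ≡ 10, then 10·35 = 350 ≡ 17. So 35^25 ≡ 17 (mod 37).
Hence g⁻¹(35) = 17.

17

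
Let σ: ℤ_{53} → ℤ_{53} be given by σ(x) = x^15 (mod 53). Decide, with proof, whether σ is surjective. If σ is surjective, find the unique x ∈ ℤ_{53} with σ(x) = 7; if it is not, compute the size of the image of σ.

29

Since 53 is prime, the nonzero elements of ℤ_{53} form a cyclic group of order 52.
As gcd(15, 52) = 1, raising to the 15th power is a bijection on this group: if s^15 ≡ t^15 then (st^{−1})^15 = 1, and the only element of order dividing gcd(15, 52) = 1 is 1, so s = t.
With σ(0) = 0 this makes σ injective on all of ℤ_{53}, hence bijective (finite equal-size domain and codomain). In particular σ is surjective.
Since σ is surjective, we find the preimage of 7. The inverse of x ↦ x^15 on (ℤ_{53})^× is x ↦ x^7, because 15·7 = 105 = 2·52 + 1 ≡ 1 (mod 52) and x^{52} = 1 for x ≠ 0 (Fermat). So σ⁻¹(7) = 7^7 mod 53.
Repeated squaring mod 53: 7^1 ≡ 7, 7^2 ≡ 7² = 49, 7^4 ≡ 49² = 2401 ≡ 16. Since 7 = 4 + 2 + 1, 7^7 ≡ 16·49·7: 16·49 = 784 ≡ 42, then 42·7 = 294 ≡ 29. So 7^7 ≡ 29 (mod 53).
Hence σ⁻¹(7) = 29.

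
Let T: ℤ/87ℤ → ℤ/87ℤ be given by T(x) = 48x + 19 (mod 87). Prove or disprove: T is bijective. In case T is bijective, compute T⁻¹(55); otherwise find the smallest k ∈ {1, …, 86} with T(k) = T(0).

We have gcd(48, 87) = 3 > 1. Taking x_1 = 0 and x_2 = 29: T(0) = 19 and T(29) = 48·29 + 19 = 1411 ≡ 19 (mod 87).
So T(0) = T(29) while 0 ≠ 29, hence T is not injective, hence not bijective.
Since T is not bijective, we find the least positive k with T(k) = T(0): this means 48k ≡ 0 (mod 87), i.e. 87 ∣ 48k. Since gcd(48, 87) = 3, dividing through by 3 this holds exactly when 29 ∣ 16k, and as gcd(16, 29) = 1, exactly when 29 ∣ k.
The smallest positive such k is 29.

29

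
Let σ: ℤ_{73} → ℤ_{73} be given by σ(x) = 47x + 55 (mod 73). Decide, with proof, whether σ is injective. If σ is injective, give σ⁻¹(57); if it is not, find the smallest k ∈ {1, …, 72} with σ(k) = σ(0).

28

Recall: σ is injective when σ(u) = σ(v) forces u = v.
Suppose σ(u) = σ(v) in ℤ_{73}. Then 47u + 55 ≡ 47v + 55 (mod 73), therefore 47(u − v) ≡ 0 (mod 73).
Since gcd(47, 73) = 1, 47 is invertible modulo 73, so u − v ≡ 0 (mod 73), i.e. u = v.
Hence σ is injective.
We now compute 47⁻¹ mod 73 explicitly. Euclid's algorithm: 73 = 1·47 + 26, 47 = 1·26 + 21, 26 = 1·21 + 5, 21 = 4·5 + 1; back-substituting gives 1 = 14·47 − 9·73, so 47⁻¹ ≡ 14 (mod 73).
Since σ is injective, we find σ⁻¹(57): we need 47x ≡ 57 − 55 ≡ 2 (mod 73). Using 47⁻¹ = 14: x ≡ 14·2 = 28, so x = 28.
Check: σ(28) = 47·28 + 55 = 1371 = 18·73 + 57 ≡ 57 (mod 73).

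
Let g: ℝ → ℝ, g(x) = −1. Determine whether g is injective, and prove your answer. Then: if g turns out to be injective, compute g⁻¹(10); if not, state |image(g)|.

Recall: g is injective if g(a) = g(b) implies a = b.
g(0) = −1 = g(1) with 0 ≠ 1, so g is not injective.
Since g is not injective, we state |image(g)|: the image of g is {−1}, which has 1 element.

1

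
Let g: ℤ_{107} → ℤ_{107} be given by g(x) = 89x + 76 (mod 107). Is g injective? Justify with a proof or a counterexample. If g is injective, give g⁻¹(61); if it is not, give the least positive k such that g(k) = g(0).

90

If g(u) = g(v), then 89u ≡ 89v (mod 107). Because gcd(89, 107) = 1, we may cancel 89 to get u ≡ v (mod 107).
Thus g is injective.
We now compute 89⁻¹ mod 107 explicitly. Euclid's algorithm: 107 = 1·89 + 18, 89 = 4·18 + 17, 18 = 1·17 + 1; back-substituting gives 1 = 101·89 − 84·107, so 89⁻¹ ≡ 101 (mod 107).
Since g is injective, we find g⁻¹(61): we need 89x ≡ 61 − 76 ≡ 92 (mod 107). Using 89⁻¹ = 101: x ≡ 101·92 = 9292 = 86·107 + 90, so x = 90.
Check: g(90) = 89·90 + 76 = 8086 = 75·107 + 61 ≡ 61 (mod 107).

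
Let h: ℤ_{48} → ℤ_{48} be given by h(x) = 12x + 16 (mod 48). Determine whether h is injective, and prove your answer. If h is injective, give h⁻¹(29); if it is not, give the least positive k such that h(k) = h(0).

4

We have gcd(12, 48) = 12 > 1. Taking s = 0 and t = 4: h(0) = 16 and h(4) = 12·4 + 16 = 64 ≡ 16 (mod 48).
So h(0) = h(4) while 0 ≠ 4, so h is not injective.
Since h is not injective, we find the least positive k with h(k) = h(0): this means 12k ≡ 0 (mod 48), i.e. 48 ∣ 12k. Since gcd(12, 48) = 12, dividing through by 12 this holds exactly when 4 ∣ k.
The smallest positive such k is 4.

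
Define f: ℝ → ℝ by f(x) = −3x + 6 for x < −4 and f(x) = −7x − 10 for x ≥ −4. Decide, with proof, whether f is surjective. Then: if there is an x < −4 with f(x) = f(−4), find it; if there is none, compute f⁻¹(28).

-22/3

Both pieces are strictly decreasing (slopes −3 and −7), so each is injective on its own interval.
The left piece maps (−∞, −4) onto (18, ∞); the right piece maps [−4, ∞) onto (−∞, 18].
These images together cover ℝ, so f is surjective.
Because the two images are disjoint, no x < −4 has f(x) = f(−4), so we compute f⁻¹(28): 28 lies in (18, ∞), so solve −3x + 6 = 28: x = (28 − 6)/(−3) = −22/3.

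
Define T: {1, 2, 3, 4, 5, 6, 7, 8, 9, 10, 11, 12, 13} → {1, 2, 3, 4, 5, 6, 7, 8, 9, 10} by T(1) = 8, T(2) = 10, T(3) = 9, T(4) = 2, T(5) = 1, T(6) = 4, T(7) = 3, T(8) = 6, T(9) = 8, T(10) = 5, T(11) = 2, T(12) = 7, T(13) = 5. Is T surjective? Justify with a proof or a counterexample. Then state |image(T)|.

10

Every element of the codomain has a preimage: 1 = T(5), 2 = T(4), 3 = T(7), 4 = T(6), 5 = T(10), 6 = T(8), 7 = T(12), 8 = T(1), 9 = T(3), 10 = T(2).
Hence T is surjective.
The image of T is {1, 2, 3, 4, 5, 6, 7, 8, 9, 10}, which has 10 elements.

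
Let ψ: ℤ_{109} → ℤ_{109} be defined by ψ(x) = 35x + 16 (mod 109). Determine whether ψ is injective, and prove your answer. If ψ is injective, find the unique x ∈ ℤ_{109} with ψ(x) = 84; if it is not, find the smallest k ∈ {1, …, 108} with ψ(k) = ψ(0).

58

If ψ(s) = ψ(t), then 35s ≡ 35t (mod 109). Because gcd(35, 109) = 1, we may cancel 35 to get s ≡ t (mod 109).
Hence ψ is injective.
We now compute 35⁻¹ mod 109 explicitly. Euclid's algorithm: 109 = 3·35 + 4, 35 = 8·4 + 3, 4 = 1·3 + 1; back-substituting gives 1 = 81·35 − 26·109, so 35⁻¹ ≡ 81 (mod 109).
Since ψ is injective, we compute ψ⁻¹(84): solve 35x + 16 ≡ 84 (mod 109), i.e. 35x ≡ 68 (mod 109).
Multiplying by 35⁻¹ = 81 gives x ≡ 81·68 = 5508 = 50·109 + 58 ≡ 58 (mod 109).
Check: ψ(58) = 35·58 + 16 = 2046 = 18·109 + 84 ≡ 84 (mod 109).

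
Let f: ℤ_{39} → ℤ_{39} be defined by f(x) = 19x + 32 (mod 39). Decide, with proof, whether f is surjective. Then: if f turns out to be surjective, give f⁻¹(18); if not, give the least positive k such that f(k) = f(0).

28

Since gcd(19, 39) = 1, 19 is invertible modulo 39. Euclid's algorithm: 39 = 2·19 + 1; back-substituting gives 1 = 37·19 − 18·39, so 19⁻¹ ≡ 37 (mod 39).
For any y ∈ ℤ_{39}, x = 37(y − 32) mod 39 satisfies f(x) = 19·37(y − 32) + 32 ≡ y (since 19·37 ≡ 1 mod 39). So every y has a preimage.
So f is surjective.
Since f is surjective, we compute f⁻¹(18): solve 19x + 32 ≡ 18 (mod 39), i.e. 19x ≡ 25 (mod 39).
Multiplying by 19⁻¹ = 37 gives x ≡ 37·25 = 925 = 23·39 + 28 ≡ 28 (mod 39).
Check: f(28) = 19·28 + 32 = 564 = 14·39 + 18 ≡ 18 (mod 39).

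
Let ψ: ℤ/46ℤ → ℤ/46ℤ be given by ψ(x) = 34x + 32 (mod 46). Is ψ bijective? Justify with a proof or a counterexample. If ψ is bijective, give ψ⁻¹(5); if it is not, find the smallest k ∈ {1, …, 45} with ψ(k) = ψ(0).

We have gcd(34, 46) = 2 > 1. Taking s = 0 and t = 23: ψ(0) = 32 and ψ(23) = 34·23 + 32 = 814 ≡ 32 (mod 46).
So ψ(0) = ψ(23) while 0 ≠ 23, so ψ is not injective, hence not bijective.
Since ψ is not bijective, we find the least positive k with ψ(k) = ψ(0): this means 34k ≡ 0 (mod 46), i.e. 46 ∣ 34k. Since gcd(34, 46) = 2, dividing through by 2 this holds exactly when 23 ∣ 17k, and as gcd(17, 23) = 1, exactly when 23 ∣ k.
The smallest positive such k is 23.

23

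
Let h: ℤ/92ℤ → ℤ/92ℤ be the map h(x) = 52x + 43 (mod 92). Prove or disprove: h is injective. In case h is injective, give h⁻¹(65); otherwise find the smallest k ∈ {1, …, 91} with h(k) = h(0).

We have gcd(52, 92) = 4 > 1. Taking u = 0 and v = 23: h(0) = 43 and h(23) = 52·23 + 43 = 1239 ≡ 43 (mod 92).
So h(0) = h(23) while 0 ≠ 23, so h is not injective.
Since h is not injective, we find the least positive k with h(k) = h(0): this means 52k ≡ 0 (mod 92), i.e. 92 ∣ 52k. Since gcd(52, 92) = 4, dividing through by 4 this holds exactly when 23 ∣ 13k, and as gcd(13, 23) = 1, exactly when 23 ∣ k.
The smallest positive such k is 23.

23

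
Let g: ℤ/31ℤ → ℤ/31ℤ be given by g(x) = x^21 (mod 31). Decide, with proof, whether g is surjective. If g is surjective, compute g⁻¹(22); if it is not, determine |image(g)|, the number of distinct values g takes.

g(1) = 1^21 = 1.
g(5): Repeated squaring mod 31: 5^1 ≡ 5, 5^2 ≡ 5² = 25, 5^4 ≡ 25² = 625 ≡ 5, 5^8 ≡ 5² = 25, 5^16 ≡ 25² = 625 ≡ 5. Since 21 = 16 + 4 + 1, 5^21 ≡ 5·5·5: 5·5 = 25, then 25·5 = 125 ≡ 1. So 5^21 ≡ 1 (mod 31).
So g(1) = g(5) = 1 while 1 ≠ 5, thus g is not injective.
A non-injective map from the 31-element set ℤ/31ℤ to itself takes at most 30 distinct values, so it cannot be surjective. Hence g is not surjective.
Since g is not surjective, we determine |image(g)|. Computing x^21 mod 31 for each x (by repeated squaring, reducing mod 31 at every step), the values g(0), g(1), …, g(30) are: 0, 1, 2, 15, 4, 1, 30, 4, 8, 8, 2, 27, 29, 15, 8, 15, 16, 23, 16, 2, 4, 29, 23, 23, 27, 1, 30, 27, 16, 29, 30.
The distinct values are {0, 1, 2, 4, 8, 15, 16, 23, 27, 29, 30}; there are 11 of them.

11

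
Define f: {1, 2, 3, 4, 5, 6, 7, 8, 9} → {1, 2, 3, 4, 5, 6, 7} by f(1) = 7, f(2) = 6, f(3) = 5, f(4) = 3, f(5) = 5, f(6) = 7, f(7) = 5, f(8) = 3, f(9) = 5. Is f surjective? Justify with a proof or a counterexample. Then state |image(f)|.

No element maps to 1, so f is not surjective.
The image of f is {3, 5, 6, 7}, which has 4 elements.

4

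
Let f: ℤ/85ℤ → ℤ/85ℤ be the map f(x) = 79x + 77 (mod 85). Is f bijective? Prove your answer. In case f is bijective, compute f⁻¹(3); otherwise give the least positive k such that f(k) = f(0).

69

Suppose f(x_1) = f(x_2) in ℤ/85ℤ. Then 79x_1 + 77 ≡ 79x_2 + 77 (mod 85), hence 79(x_1 − x_2) ≡ 0 (mod 85).
Since gcd(79, 85) = 1, 79 is invertible modulo 85, therefore x_1 − x_2 ≡ 0 (mod 85), i.e. x_1 = x_2.
We now compute 79⁻¹ mod 85 explicitly. Euclid's algorithm: 85 = 1·79 + 6, 79 = 13·6 + 1; back-substituting gives 1 = 14·79 − 13·85, so 79⁻¹ ≡ 14 (mod 85).
Then y ↦ 14(y − 77) is a two-sided inverse to f, so every y ∈ ℤ/85ℤ has a preimage.
Therefore f is bijective.
Since f is bijective, we compute f⁻¹(3): solve 79x + 77 ≡ 3 (mod 85), i.e. 79x ≡ 11 (mod 85).
Multiplying by 79⁻¹ = 14 gives x ≡ 14·11 = 154 = 1·85 + 69 ≡ 69 (mod 85).
Check: f(69) = 79·69 + 77 = 5528 = 65·85 + 3 ≡ 3 (mod 85).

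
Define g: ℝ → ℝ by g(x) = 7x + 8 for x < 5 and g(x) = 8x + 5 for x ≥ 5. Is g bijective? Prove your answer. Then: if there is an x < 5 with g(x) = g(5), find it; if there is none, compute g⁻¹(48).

Both pieces are strictly increasing (slopes 7 and 8), so each is injective on its own interval.
The left piece maps (−∞, 5) onto (−∞, 43); the right piece maps [5, ∞) onto [45, ∞).
The images leave a gap (43 has no preimage), so g is not surjective, hence not bijective.
Because the two images are disjoint, no x < 5 has g(x) = g(5), so we compute g⁻¹(48): 48 lies in [45, ∞), so solve 8x + 5 = 48: x = (48 − 5)/8 = 43/8.

43/8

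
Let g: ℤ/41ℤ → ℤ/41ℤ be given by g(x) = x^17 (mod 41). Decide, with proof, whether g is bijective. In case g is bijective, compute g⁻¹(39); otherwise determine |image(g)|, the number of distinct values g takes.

Since 41 is prime, the nonzero elements of ℤ/41ℤ form a cyclic group of order 40.
As gcd(17, 40) = 1, raising to the 17th power is a bijection on this group: if u^17 ≡ v^17 then (uv^{−1})^17 = 1, and the only element of order dividing gcd(17, 40) = 1 is 1, so u = v.
With g(0) = 0 this makes g injective on all of ℤ/41ℤ, hence bijective (finite equal-size domain and codomain). In particular g is bijective.
Since g is bijective, we find the preimage of 39. The inverse of x ↦ x^17 on (ℤ/41ℤ)^× is x ↦ x^33, because 17·33 = 561 = 14·40 + 1 ≡ 1 (mod 40) and x^{40} = 1 for x ≠ 0 (Fermat). So g⁻¹(39) = 39^33 mod 41.
Repeated squaring mod 41: 39^1 ≡ 39, 39^2 ≡ 39² = 1521 ≡ 4, 39^4 ≡ 4² = 16, 39^8 ≡ 16² = 256 ≡ 10, 39^16 ≡ 10² = 100 ≡ 18, 39^32 ≡ 18² = 324 ≡ 37. Since 33 = 32 + 1, 39^33 ≡ 37·39: 37·39 = 1443 ≡ 8. So 39^33 ≡ 8 (mod 41).
Hence g⁻¹(39) = 8.

8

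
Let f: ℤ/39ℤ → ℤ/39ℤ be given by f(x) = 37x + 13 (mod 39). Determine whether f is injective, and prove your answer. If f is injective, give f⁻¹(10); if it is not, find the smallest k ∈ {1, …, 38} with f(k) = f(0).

If f(x_1) = f(x_2), then 37x_1 ≡ 37x_2 (mod 39). Because gcd(37, 39) = 1, we may cancel 37 to get x_1 ≡ x_2 (mod 39).
So f is injective.
We now compute 37⁻¹ mod 39 explicitly. Euclid's algorithm: 39 = 1·37 + 2, 37 = 18·2 + 1; back-substituting gives 1 = 19·37 − 18·39, so 37⁻¹ ≡ 19 (mod 39).
Since f is injective, we compute f⁻¹(10): solve 37x + 13 ≡ 10 (mod 39), i.e. 37x ≡ 36 (mod 39).
Multiplying by 37⁻¹ = 19 gives x ≡ 19·36 = 684 = 17·39 + 21 ≡ 21 (mod 39).
Check: f(21) = 37·21 + 13 = 790 = 20·39 + 10 ≡ 10 (mod 39).

21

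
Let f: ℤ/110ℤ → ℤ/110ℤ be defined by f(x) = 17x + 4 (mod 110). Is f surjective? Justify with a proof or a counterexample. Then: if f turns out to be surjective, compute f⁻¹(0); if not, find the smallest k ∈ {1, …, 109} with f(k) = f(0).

Since gcd(17, 110) = 1, 17 is invertible modulo 110. Euclid's algorithm: 110 = 6·17 + 8, 17 = 2·8 + 1; back-substituting gives 1 = 13·17 − 2·110, so 17⁻¹ ≡ 13 (mod 110).
Then y ↦ 13(y − 4) is a two-sided inverse to f, so every y ∈ ℤ/110ℤ has a preimage.
Thus f is surjective.
Since f is surjective, we find f⁻¹(0): we need 17x ≡ 0 − 4 ≡ 106 (mod 110). Using 17⁻¹ = 13: x ≡ 13·106 = 1378 = 12·110 + 58, so x = 58.
Check: f(58) = 17·58 + 4 = 990 = 9·110 + 0 ≡ 0 (mod 110).

58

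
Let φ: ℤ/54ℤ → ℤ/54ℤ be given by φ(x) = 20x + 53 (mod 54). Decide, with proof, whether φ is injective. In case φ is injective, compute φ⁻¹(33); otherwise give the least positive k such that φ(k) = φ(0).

We have gcd(20, 54) = 2 > 1. Taking x_1 = 0 and x_2 = 27: φ(0) = 53 and φ(27) = 20·27 + 53 = 593 ≡ 53 (mod 54).
So φ(0) = φ(27) while 0 ≠ 27, so φ is not injective.
Since φ is not injective, we find the least positive k with φ(k) = φ(0): this means 20k ≡ 0 (mod 54), i.e. 54 ∣ 20k. Since gcd(20, 54) = 2, dividing through by 2 this holds exactly when 27 ∣ 10k, and as gcd(10, 27) = 1, exactly when 27 ∣ k.
The smallest positive such k is 27.

27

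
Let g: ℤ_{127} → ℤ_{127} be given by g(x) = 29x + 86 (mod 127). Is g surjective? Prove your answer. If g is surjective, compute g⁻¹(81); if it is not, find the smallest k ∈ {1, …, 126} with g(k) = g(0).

48

Since gcd(29, 127) = 1, 29 is invertible modulo 127. Euclid's algorithm: 127 = 4·29 + 11, 29 = 2·11 + 7, 11 = 1·7 + 4, 7 = 1·4 + 3, 4 = 1·3 + 1; back-substituting gives 1 = 92·29 − 21·127, so 29⁻¹ ≡ 92 (mod 127).
For any y ∈ ℤ_{127}, x = 92(y − 86) mod 127 satisfies g(x) = 29·92(y − 86) + 86 ≡ y (since 29·92 ≡ 1 mod 127). So every y has a preimage.
So g is surjective.
Since g is surjective, we compute g⁻¹(81): solve 29x + 86 ≡ 81 (mod 127), i.e. 29x ≡ 122 (mod 127).
Multiplying by 29⁻¹ = 92 gives x ≡ 92·122 = 11224 = 88·127 + 48 ≡ 48 (mod 127).
Check: g(48) = 29·48 + 86 = 1478 = 11·127 + 81 ≡ 81 (mod 127).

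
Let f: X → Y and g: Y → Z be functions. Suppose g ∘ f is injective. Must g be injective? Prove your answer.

No. Take X = {0, 1}, Y = {0, 1, 2, 3, 4}, Z = {0, 1, 2, 3, 4}, f(a) = a for each a ∈ X, and g(b) = 3 if b ∈ {3, 4} else g(b) = b.
Then g ∘ f = f is injective (X ⊂ Y and f is the inclusion), but g(3) = g(4) = 3 with 3 ≠ 4, so g is not injective.

not injective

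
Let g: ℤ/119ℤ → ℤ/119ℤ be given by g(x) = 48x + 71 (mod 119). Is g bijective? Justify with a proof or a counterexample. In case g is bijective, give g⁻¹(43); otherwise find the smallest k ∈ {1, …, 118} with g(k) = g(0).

49

Recall that g is injective when g(u) = g(v) forces u = v.
If g(u) = g(v), then 48u ≡ 48v (mod 119). Because gcd(48, 119) = 1, we may cancel 48 to get u ≡ v (mod 119).
We now compute 48⁻¹ mod 119 explicitly. Euclid's algorithm: 119 = 2·48 + 23, 48 = 2·23 + 2, 23 = 11·2 + 1; back-substituting gives 1 = 62·48 − 25·119, so 48⁻¹ ≡ 62 (mod 119).
Then y ↦ 62(y − 71) is a two-sided inverse to g, so every y ∈ ℤ/119ℤ has a preimage.
So g is bijective.
Since g is bijective, we find g⁻¹(43): we need 48x ≡ 43 − 71 ≡ 91 (mod 119). Using 48⁻¹ = 62: x ≡ 62·91 = 5642 = 47·119 + 49, so x = 49.
Check: g(49) = 48·49 + 71 = 2423 = 20·119 + 43 ≡ 43 (mod 119).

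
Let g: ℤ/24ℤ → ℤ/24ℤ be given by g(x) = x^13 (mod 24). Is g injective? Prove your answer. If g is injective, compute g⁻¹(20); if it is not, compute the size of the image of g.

g(0) = 0^13 = 0.
g(6): Repeated squaring mod 24: 6^1 ≡ 6, 6^2 ≡ 6² = 36 ≡ 12, 6^4 ≡ 12² = 144 ≡ 0, 6^8 ≡ 0² = 0. Since 13 = 8 + 4 + 1, 6^13 ≡ 0·0·6: 0·0 = 0, then 0·6 = 0. So 6^13 ≡ 0 (mod 24).
So g(0) = g(6) = 0 while 0 ≠ 6, therefore g is not injective.
Since g is not injective, we determine |image(g)|. Computing x^13 mod 24 for each x (by repeated squaring, reducing mod 24 at every step), the values g(0), g(1), …, g(23) are: 0, 1, 8, 3, 16, 5, 0, 7, 8, 9, 16, 11, 0, 13, 8, 15, 16, 17, 0, 19, 8, 21, 16, 23.
The distinct values are {0, 1, 3, 5, 7, 8, 9, 11, 13, 15, 16, 17, 19, 21, 23}; there are 15 of them.

15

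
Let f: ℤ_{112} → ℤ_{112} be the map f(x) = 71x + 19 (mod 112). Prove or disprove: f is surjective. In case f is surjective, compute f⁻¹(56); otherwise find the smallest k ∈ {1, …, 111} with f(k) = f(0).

51

Since gcd(71, 112) = 1, 71 is invertible modulo 112. Euclid's algorithm: 112 = 1·71 + 41, 71 = 1·41 + 30, 41 = 1·30 + 11, 30 = 2·11 + 8, 11 = 1·8 + 3, 8 = 2·3 + 2, 3 = 1·2 + 1; back-substituting gives 1 = 71·71 − 45·112, so 71⁻¹ ≡ 71 (mod 112).
Then y ↦ 71(y − 19) is a two-sided inverse to f, so every y ∈ ℤ_{112} has a preimage.
Hence f is surjective.
Since f is surjective, we find f⁻¹(56): we need 71x ≡ 56 − 19 ≡ 37 (mod 112). Using 71⁻¹ = 71: x ≡ 71·37 = 2627 = 23·112 + 51, so x = 51.
Check: f(51) = 71·51 + 19 = 3640 = 32·112 + 56 ≡ 56 (mod 112).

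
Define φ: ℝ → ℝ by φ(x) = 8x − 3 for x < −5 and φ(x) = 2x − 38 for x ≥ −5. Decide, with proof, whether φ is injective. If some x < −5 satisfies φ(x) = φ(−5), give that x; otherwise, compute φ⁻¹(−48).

Both pieces are strictly increasing (slopes 8 and 2), so each is injective on its own interval.
The left piece maps (−∞, −5) onto (−∞, −43); the right piece maps [−5, ∞) onto [−48, ∞).
These images overlap. In particular φ(−5) = −48 (right piece), and solving 8x − 3 = −48 on the left piece gives x = −45/8 < −5.
So φ(−45/8) = φ(−5) with −45/8 ≠ −5, and φ is not injective. This x = −45/8 is the requested value below −5.

-45/8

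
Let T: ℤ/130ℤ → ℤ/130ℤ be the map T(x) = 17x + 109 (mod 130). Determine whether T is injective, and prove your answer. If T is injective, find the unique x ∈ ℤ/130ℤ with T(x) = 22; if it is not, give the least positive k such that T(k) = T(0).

If T(x_1) = T(x_2), then 17x_1 ≡ 17x_2 (mod 130). Because gcd(17, 130) = 1, we may cancel 17 to get x_1 ≡ x_2 (mod 130).
Therefore T is injective.
We now compute 17⁻¹ mod 130 explicitly. Euclid's algorithm: 130 = 7·17 + 11, 17 = 1·11 + 6, 11 = 1·6 + 5, 6 = 1·5 + 1; back-substituting gives 1 = 23·17 − 3·130, so 17⁻¹ ≡ 23 (mod 130).
Since T is injective, we find T⁻¹(22): we need 17x ≡ 22 − 109 ≡ 43 (mod 130). Using 17⁻¹ = 23: x ≡ 23·43 = 989 = 7·130 + 79, so x = 79.
Check: T(79) = 17·79 + 109 = 1452 = 11·130 + 22 ≡ 22 (mod 130).

79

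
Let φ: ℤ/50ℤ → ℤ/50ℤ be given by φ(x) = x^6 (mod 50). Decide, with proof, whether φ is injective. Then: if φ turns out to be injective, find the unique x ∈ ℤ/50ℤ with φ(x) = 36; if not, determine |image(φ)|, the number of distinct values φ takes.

φ(0) = 0^6 = 0.
φ(10): Repeated squaring mod 50: 10^1 ≡ 10, 10^2 ≡ 10² = 100 ≡ 0, 10^4 ≡ 0² = 0. Since 6 = 4 + 2, 10^6 ≡ 0·0: 0·0 = 0. So 10^6 ≡ 0 (mod 50).
So φ(0) = φ(10) = 0 while 0 ≠ 10, thus φ is not injective.
Since φ is not injective, we determine |image(φ)|. Computing x^6 mod 50 for each x (by repeated squaring, reducing mod 50 at every step), the values φ(0), φ(1), …, φ(49) are: 0, 1, 14, 29, 46, 25, 6, 49, 44, 41, 0, 11, 34, 9, 36, 25, 16, 19, 24, 31, 0, 21, 4, 39, 26, 25, 26, 39, 4, 21, 0, 31, 24, 19, 16, 25, 36, 9, 34, 11, 0, 41, 44, 49, 6, 25, 46, 29, 14, 1.
The distinct values are {0, 1, 4, 6, 9, 11, 14, 16, 19, 21, 24, 25, 26, 29, 31, 34, 36, 39, 41, 44, 46, 49}; there are 22 of them.

22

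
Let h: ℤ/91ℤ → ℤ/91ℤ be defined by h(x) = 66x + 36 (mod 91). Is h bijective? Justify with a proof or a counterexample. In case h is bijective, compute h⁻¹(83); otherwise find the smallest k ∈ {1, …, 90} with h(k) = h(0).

By definition, injectivity means: for all a, b in the domain, h(a) = h(b) implies a = b.
Suppose h(a) = h(b) in ℤ/91ℤ. Then 66a + 36 ≡ 66b + 36 (mod 91), hence 66(a − b) ≡ 0 (mod 91).
Since gcd(66, 91) = 1, 66 is invertible modulo 91, so a − b ≡ 0 (mod 91), i.e. a = b.
We now compute 66⁻¹ mod 91 explicitly. Euclid's algorithm: 91 = 1·66 + 25, 66 = 2·25 + 16, 25 = 1·16 + 9, 16 = 1·9 + 7, 9 = 1·7 + 2, 7 = 3·2 + 1; back-substituting gives 1 = 40·66 − 29·91, so 66⁻¹ ≡ 40 (mod 91).
Then y ↦ 40(y − 36) is a two-sided inverse to h, so every y ∈ ℤ/91ℤ has a preimage.
Hence h is bijective.
Since h is bijective, we compute h⁻¹(83): solve 66x + 36 ≡ 83 (mod 91), i.e. 66x ≡ 47 (mod 91).
Multiplying by 66⁻¹ = 40 gives x ≡ 40·47 = 1880 = 20·91 + 60 ≡ 60 (mod 91).
Check: h(60) = 66·60 + 36 = 3996 = 43·91 + 83 ≡ 83 (mod 91).

60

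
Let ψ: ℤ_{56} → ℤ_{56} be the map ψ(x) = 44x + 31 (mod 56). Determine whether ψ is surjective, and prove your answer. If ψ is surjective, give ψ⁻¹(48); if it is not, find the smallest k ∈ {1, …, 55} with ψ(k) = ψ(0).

14

Since gcd(44, 56) = 4, we have 44x ≡ 0 (mod 4) for all x, so ψ(x) ≡ 3 (mod 4).
But 0 ≢ 3 (mod 4), so 0 ∈ ℤ_{56} has no preimage. Hence ψ is not surjective.
Since ψ is not surjective, we find the least positive k with ψ(k) = ψ(0): this means 44k ≡ 0 (mod 56), i.e. 56 ∣ 44k. Since gcd(44, 56) = 4, dividing through by 4 this holds exactly when 14 ∣ 11k, and as gcd(11, 14) = 1, exactly when 14 ∣ k.
The smallest positive such k is 14.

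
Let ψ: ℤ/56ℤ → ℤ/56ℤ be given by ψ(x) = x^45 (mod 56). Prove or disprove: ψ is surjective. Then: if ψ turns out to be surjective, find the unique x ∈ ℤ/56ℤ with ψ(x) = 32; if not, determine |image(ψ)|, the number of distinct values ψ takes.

ψ(2): Repeated squaring mod 56: 2^1 ≡ 2, 2^2 ≡ 2² = 4, 2^4 ≡ 4² = 16, 2^8 ≡ 16² = 256 ≡ 32, 2^16 ≡ 32² = 1024 ≡ 16, 2^32 ≡ 16² = 256 ≡ 32. Since 45 = 32 + 8 + 4 + 1, 2^45 ≡ 32·32·16·2: 32·32 = 1024 ≡ 16, then 16·16 = 256 ≡ 32, then 32·2 = 64 ≡ 8. So 2^45 ≡ 8 (mod 56).
ψ(4): Repeated squaring mod 56: 4^1 ≡ 4, 4^2 ≡ 4² = 16, 4^4 ≡ 16² = 256 ≡ 32, 4^8 ≡ 32² = 1024 ≡ 16, 4^16 ≡ 16² = 256 ≡ 32, 4^32 ≡ 32² = 1024 ≡ 16. Since 45 = 32 + 8 + 4 + 1, 4^45 ≡ 16·16·32·4: 16·16 = 256 ≡ 32, then 32·32 = 1024 ≡ 16, then 16·4 = 64 ≡ 8. So 4^45 ≡ 8 (mod 56).
So ψ(2) = ψ(4) = 8 while 2 ≠ 4, thus ψ is not injective.
A non-injective map from the 56-element set ℤ/56ℤ to itself takes at most 55 distinct values, so it cannot be surjective. Thus ψ is not surjective.
Since ψ is not surjective, we determine |image(ψ)|. Computing x^45 mod 56 for each x (by repeated squaring, reducing mod 56 at every step), the values ψ(0), ψ(1), …, ψ(55) are: 0, 1, 8, 27, 8, 13, 48, 7, 8, 1, 48, 43, 48, 13, 0, 15, 8, 41, 8, 27, 48, 21, 8, 15, 48, 1, 48, 27, 0, 29, 8, 55, 8, 41, 48, 35, 8, 29, 48, 15, 48, 41, 0, 43, 8, 13, 8, 55, 48, 49, 8, 43, 48, 29, 48, 55.
The distinct values are {0, 1, 7, 8, 13, 15, 21, 27, 29, 35, 41, 43, 48, 49, 55}; there are 15 of them.

15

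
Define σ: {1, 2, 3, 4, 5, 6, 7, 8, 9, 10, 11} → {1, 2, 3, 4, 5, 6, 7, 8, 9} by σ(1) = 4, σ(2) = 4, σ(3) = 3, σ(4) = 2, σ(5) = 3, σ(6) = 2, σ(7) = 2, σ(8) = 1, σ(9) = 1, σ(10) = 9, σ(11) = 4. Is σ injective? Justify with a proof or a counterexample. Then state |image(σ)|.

5

σ(1) = 4 = σ(2) with 1 ≠ 2, so σ is not injective.
The image of σ is {1, 2, 3, 4, 9}, which has 5 elements.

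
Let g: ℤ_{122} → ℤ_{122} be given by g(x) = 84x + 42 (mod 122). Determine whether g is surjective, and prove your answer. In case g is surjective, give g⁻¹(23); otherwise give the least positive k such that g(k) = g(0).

Since gcd(84, 122) = 2, we have 84x ≡ 0 (mod 2) for all x, so g(x) ≡ 0 (mod 2).
But 1 ≢ 0 (mod 2), so 1 ∈ ℤ_{122} has no preimage. Hence g is not surjective.
Since g is not surjective, we find the least positive k with g(k) = g(0): this means 84k ≡ 0 (mod 122), i.e. 122 ∣ 84k. Since gcd(84, 122) = 2, dividing through by 2 this holds exactly when 61 ∣ 42k, and as gcd(42, 61) = 1, exactly when 61 ∣ k.
The smallest positive such k is 61.

61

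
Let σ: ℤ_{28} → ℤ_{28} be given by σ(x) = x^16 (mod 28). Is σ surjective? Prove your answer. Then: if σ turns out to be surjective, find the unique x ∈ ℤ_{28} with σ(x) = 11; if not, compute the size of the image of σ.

8

σ(6): Repeated squaring mod 28: 6^1 ≡ 6, 6^2 ≡ 6² = 36 ≡ 8, 6^4 ≡ 8² = 64 ≡ 8, 6^8 ≡ 8² = 64 ≡ 8, 6^16 ≡ 8² = 64 ≡ 8. So 6^16 ≡ 8 (mod 28).
σ(8): Repeated squaring mod 28: 8^1 ≡ 8, 8^2 ≡ 8² = 64 ≡ 8, 8^4 ≡ 8² = 64 ≡ 8, 8^8 ≡ 8² = 64 ≡ 8, 8^16 ≡ 8² = 64 ≡ 8. So 8^16 ≡ 8 (mod 28).
So σ(6) = σ(8) = 8 while 6 ≠ 8, therefore σ is not injective.
A non-injective map from the 28-element set ℤ_{28} to itself takes at most 27 distinct values, so it cannot be surjective. Hence σ is not surjective.
Since σ is not surjective, we determine |image(σ)|. Computing x^16 mod 28 for each x (by repeated squaring, reducing mod 28 at every step), the values σ(0), σ(1), …, σ(27) are: 0, 1, 16, 25, 4, 9, 8, 21, 8, 9, 4, 25, 16, 1, 0, 1, 16, 25, 4, 9, 8, 21, 8, 9, 4, 25, 16, 1.
The distinct values are {0, 1, 4, 8, 9, 16, 21, 25}; there are 8 of them.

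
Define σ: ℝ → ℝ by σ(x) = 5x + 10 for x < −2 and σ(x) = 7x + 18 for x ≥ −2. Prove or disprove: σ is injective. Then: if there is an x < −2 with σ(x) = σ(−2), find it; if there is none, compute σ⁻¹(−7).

-17/5

Both pieces are strictly increasing (slopes 5 and 7), so each is injective on its own interval.
The left piece maps (−∞, −2) onto (−∞, 0); the right piece maps [−2, ∞) onto [4, ∞).
These images are disjoint, so no value is attained by both pieces. Thus σ is injective.
Because the two images are disjoint, no x < −2 has σ(x) = σ(−2), so we compute σ⁻¹(−7): −7 lies in (−∞, 0), so solve 5x + 10 = −7: x = (−7 − 10)/5 = −17/5.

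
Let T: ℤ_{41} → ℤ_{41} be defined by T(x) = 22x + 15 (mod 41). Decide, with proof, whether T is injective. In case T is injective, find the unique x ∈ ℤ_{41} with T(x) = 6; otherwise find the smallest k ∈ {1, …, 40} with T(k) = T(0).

35

If T(u) = T(v), then 22u ≡ 22v (mod 41). Because gcd(22, 41) = 1, we may cancel 22 to get u ≡ v (mod 41).
So T is injective.
We now compute 22⁻¹ mod 41 explicitly. Euclid's algorithm: 41 = 1·22 + 19, 22 = 1·19 + 3, 19 = 6·3 + 1; back-substituting gives 1 = 28·22 − 15·41, so 22⁻¹ ≡ 28 (mod 41).
Since T is injective, we compute T⁻¹(6): solve 22x + 15 ≡ 6 (mod 41), i.e. 22x ≡ 32 (mod 41).
Multiplying by 22⁻¹ = 28 gives x ≡ 28·32 = 896 = 21·41 + 35 ≡ 35 (mod 41).
Check: T(35) = 22·35 + 15 = 785 = 19·41 + 6 ≡ 6 (mod 41).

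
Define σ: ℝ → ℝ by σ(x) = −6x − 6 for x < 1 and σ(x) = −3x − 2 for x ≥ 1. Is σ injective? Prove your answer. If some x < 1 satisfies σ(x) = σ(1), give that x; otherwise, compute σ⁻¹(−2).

Both pieces are strictly decreasing (slopes −6 and −3), so each is injective on its own interval.
The left piece maps (−∞, 1) onto (−12, ∞); the right piece maps [1, ∞) onto (−∞, −5].
These images overlap. In particular σ(1) = −5 (right piece), and solving −6x − 6 = −5 on the left piece gives x = −1/6 < 1.
So σ(−1/6) = σ(1) with −1/6 ≠ 1, and σ is not injective. This x = −1/6 is the requested value below 1.

-1/6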